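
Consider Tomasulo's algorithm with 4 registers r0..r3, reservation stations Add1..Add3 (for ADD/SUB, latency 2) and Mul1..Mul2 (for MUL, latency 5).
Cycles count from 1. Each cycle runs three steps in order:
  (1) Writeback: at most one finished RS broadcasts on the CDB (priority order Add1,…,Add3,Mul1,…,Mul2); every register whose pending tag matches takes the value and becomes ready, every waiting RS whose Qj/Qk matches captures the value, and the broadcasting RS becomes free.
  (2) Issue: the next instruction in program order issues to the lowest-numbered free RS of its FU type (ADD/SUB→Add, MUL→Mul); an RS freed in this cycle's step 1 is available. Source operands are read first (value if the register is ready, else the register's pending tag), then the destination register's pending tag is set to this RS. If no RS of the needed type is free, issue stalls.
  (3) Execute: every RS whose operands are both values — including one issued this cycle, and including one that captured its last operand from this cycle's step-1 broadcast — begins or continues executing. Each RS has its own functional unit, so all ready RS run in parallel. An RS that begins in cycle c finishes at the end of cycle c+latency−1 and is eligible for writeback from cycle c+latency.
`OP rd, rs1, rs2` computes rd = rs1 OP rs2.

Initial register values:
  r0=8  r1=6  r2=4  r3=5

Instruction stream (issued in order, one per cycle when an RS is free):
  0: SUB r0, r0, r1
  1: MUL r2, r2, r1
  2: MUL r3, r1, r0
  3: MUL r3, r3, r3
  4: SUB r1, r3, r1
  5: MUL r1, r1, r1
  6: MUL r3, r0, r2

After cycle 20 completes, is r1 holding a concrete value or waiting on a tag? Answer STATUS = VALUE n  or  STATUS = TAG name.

c1: issue SUB r0<-Add1 | r0:Add1,r1:6,r2:4,r3:5
c2: issue MUL r2<-Mul1 | r0:Add1,r1:6,r2:Mul1,r3:5
c3: CDB Add1=2; issue MUL r3<-Mul2 | r0:2,r1:6,r2:Mul1,r3:Mul2
c4: stall | r0:2,r1:6,r2:Mul1,r3:Mul2
c5: stall | r0:2,r1:6,r2:Mul1,r3:Mul2
c6: stall | r0:2,r1:6,r2:Mul1,r3:Mul2
c7: CDB Mul1=24; issue MUL r3<-Mul1 | r0:2,r1:6,r2:24,r3:Mul1
c8: CDB Mul2=12; issue SUB r1<-Add1 | r0:2,r1:Add1,r2:24,r3:Mul1
c9: issue MUL r1<-Mul2 | r0:2,r1:Mul2,r2:24,r3:Mul1
c10: stall | r0:2,r1:Mul2,r2:24,r3:Mul1
c11: stall | r0:2,r1:Mul2,r2:24,r3:Mul1
c12: stall | r0:2,r1:Mul2,r2:24,r3:Mul1
c13: CDB Mul1=144; issue MUL r3<-Mul1 | r0:2,r1:Mul2,r2:24,r3:Mul1
c14: - | r0:2,r1:Mul2,r2:24,r3:Mul1
c15: CDB Add1=138 | r0:2,r1:Mul2,r2:24,r3:Mul1
c16: - | r0:2,r1:Mul2,r2:24,r3:Mul1
c17: - | r0:2,r1:Mul2,r2:24,r3:Mul1
c18: CDB Mul1=48 | r0:2,r1:Mul2,r2:24,r3:48
c19: - | r0:2,r1:Mul2,r2:24,r3:48
c20: CDB Mul2=19044 | r0:2,r1:19044,r2:24,r3:48

STATUS = VALUE 19044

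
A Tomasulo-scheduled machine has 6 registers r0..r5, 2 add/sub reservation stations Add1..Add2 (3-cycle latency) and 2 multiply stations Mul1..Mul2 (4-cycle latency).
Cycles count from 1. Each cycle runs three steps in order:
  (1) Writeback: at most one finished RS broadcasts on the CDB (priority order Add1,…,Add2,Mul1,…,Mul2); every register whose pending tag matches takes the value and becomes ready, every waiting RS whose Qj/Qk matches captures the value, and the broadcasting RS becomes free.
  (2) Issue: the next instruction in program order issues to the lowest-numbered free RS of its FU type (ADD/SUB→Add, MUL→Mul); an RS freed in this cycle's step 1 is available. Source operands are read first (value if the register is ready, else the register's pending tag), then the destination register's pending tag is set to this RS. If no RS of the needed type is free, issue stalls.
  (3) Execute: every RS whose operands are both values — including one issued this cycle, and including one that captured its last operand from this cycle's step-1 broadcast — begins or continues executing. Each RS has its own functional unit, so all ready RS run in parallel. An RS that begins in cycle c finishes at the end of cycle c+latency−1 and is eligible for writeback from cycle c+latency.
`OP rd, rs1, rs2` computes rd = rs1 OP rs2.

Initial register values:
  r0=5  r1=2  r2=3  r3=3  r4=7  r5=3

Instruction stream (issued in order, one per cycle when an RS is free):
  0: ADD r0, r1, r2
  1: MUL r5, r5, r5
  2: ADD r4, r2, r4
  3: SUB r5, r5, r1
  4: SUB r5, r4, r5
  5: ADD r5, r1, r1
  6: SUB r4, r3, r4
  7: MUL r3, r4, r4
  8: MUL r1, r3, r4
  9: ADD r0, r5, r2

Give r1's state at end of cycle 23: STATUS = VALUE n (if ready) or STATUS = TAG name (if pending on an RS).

STATUS = TAG Mul2

c1: issue ADD r0<-Add1 | r0:Add1,r1:2,r2:3,r3:3,r4:7,r5:3
c2: issue MUL r5<-Mul1 | r0:Add1,r1:2,r2:3,r3:3,r4:7,r5:Mul1
c3: issue ADD r4<-Add2 | r0:Add1,r1:2,r2:3,r3:3,r4:Add2,r5:Mul1
c4: CDB Add1=5; issue SUB r5<-Add1 | r0:5,r1:2,r2:3,r3:3,r4:Add2,r5:Add1
c5: stall | r0:5,r1:2,r2:3,r3:3,r4:Add2,r5:Add1
c6: CDB Add2=10; issue SUB r5<-Add2 | r0:5,r1:2,r2:3,r3:3,r4:10,r5:Add2
c7: CDB Mul1=9; stall | r0:5,r1:2,r2:3,r3:3,r4:10,r5:Add2
c8: stall | r0:5,r1:2,r2:3,r3:3,r4:10,r5:Add2
c9: stall | r0:5,r1:2,r2:3,r3:3,r4:10,r5:Add2
c10: CDB Add1=7; issue ADD r5<-Add1 | r0:5,r1:2,r2:3,r3:3,r4:10,r5:Add1
c11: stall | r0:5,r1:2,r2:3,r3:3,r4:10,r5:Add1
c12: stall | r0:5,r1:2,r2:3,r3:3,r4:10,r5:Add1
c13: CDB Add1=4; issue SUB r4<-Add1 | r0:5,r1:2,r2:3,r3:3,r4:Add1,r5:4
c14: CDB Add2=3; issue MUL r3<-Mul1 | r0:5,r1:2,r2:3,r3:Mul1,r4:Add1,r5:4
c15: issue MUL r1<-Mul2 | r0:5,r1:Mul2,r2:3,r3:Mul1,r4:Add1,r5:4
c16: CDB Add1=-7; issue ADD r0<-Add1 | r0:Add1,r1:Mul2,r2:3,r3:Mul1,r4:-7,r5:4
c17: - | r0:Add1,r1:Mul2,r2:3,r3:Mul1,r4:-7,r5:4
c18: - | r0:Add1,r1:Mul2,r2:3,r3:Mul1,r4:-7,r5:4
c19: CDB Add1=7 | r0:7,r1:Mul2,r2:3,r3:Mul1,r4:-7,r5:4
c20: CDB Mul1=49 | r0:7,r1:Mul2,r2:3,r3:49,r4:-7,r5:4
c21: - | r0:7,r1:Mul2,r2:3,r3:49,r4:-7,r5:4
c22: - | r0:7,r1:Mul2,r2:3,r3:49,r4:-7,r5:4
c23: - | r0:7,r1:Mul2,r2:3,r3:49,r4:-7,r5:4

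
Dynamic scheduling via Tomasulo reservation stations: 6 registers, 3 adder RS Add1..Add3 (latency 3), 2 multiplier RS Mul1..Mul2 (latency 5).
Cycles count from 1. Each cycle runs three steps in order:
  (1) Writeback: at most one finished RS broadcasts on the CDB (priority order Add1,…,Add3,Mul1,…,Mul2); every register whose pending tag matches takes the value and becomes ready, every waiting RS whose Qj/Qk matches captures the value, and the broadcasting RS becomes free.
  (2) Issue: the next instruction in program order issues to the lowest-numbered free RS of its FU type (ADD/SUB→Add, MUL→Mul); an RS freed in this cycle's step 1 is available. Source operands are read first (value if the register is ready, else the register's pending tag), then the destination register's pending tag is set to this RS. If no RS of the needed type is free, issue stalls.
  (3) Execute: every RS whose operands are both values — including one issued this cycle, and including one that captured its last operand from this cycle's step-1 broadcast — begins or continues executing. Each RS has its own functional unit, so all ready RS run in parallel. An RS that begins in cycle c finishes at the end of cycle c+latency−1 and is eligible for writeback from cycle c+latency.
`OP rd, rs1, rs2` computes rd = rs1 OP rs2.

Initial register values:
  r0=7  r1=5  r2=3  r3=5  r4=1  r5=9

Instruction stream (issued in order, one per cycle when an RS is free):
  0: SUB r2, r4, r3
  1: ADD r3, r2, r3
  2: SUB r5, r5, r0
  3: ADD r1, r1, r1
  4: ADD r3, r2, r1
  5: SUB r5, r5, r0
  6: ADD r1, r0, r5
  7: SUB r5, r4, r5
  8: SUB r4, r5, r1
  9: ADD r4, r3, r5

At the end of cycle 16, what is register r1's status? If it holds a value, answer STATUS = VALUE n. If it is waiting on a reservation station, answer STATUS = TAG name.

STATUS = VALUE 2

c1: issue SUB r2<-Add1 | r0:7,r1:5,r2:Add1,r3:5,r4:1,r5:9
c2: issue ADD r3<-Add2 | r0:7,r1:5,r2:Add1,r3:Add2,r4:1,r5:9
c3: issue SUB r5<-Add3 | r0:7,r1:5,r2:Add1,r3:Add2,r4:1,r5:Add3
c4: CDB Add1=-4; issue ADD r1<-Add1 | r0:7,r1:Add1,r2:-4,r3:Add2,r4:1,r5:Add3
c5: stall | r0:7,r1:Add1,r2:-4,r3:Add2,r4:1,r5:Add3
c6: CDB Add3=2; issue ADD r3<-Add3 | r0:7,r1:Add1,r2:-4,r3:Add3,r4:1,r5:2
c7: CDB Add1=10; issue SUB r5<-Add1 | r0:7,r1:10,r2:-4,r3:Add3,r4:1,r5:Add1
c8: CDB Add2=1; issue ADD r1<-Add2 | r0:7,r1:Add2,r2:-4,r3:Add3,r4:1,r5:Add1
c9: stall | r0:7,r1:Add2,r2:-4,r3:Add3,r4:1,r5:Add1
c10: CDB Add1=-5; issue SUB r5<-Add1 | r0:7,r1:Add2,r2:-4,r3:Add3,r4:1,r5:Add1
c11: CDB Add3=6; issue SUB r4<-Add3 | r0:7,r1:Add2,r2:-4,r3:6,r4:Add3,r5:Add1
c12: stall | r0:7,r1:Add2,r2:-4,r3:6,r4:Add3,r5:Add1
c13: CDB Add1=6; issue ADD r4<-Add1 | r0:7,r1:Add2,r2:-4,r3:6,r4:Add1,r5:6
c14: CDB Add2=2 | r0:7,r1:2,r2:-4,r3:6,r4:Add1,r5:6
c15: - | r0:7,r1:2,r2:-4,r3:6,r4:Add1,r5:6
c16: CDB Add1=12 | r0:7,r1:2,r2:-4,r3:6,r4:12,r5:6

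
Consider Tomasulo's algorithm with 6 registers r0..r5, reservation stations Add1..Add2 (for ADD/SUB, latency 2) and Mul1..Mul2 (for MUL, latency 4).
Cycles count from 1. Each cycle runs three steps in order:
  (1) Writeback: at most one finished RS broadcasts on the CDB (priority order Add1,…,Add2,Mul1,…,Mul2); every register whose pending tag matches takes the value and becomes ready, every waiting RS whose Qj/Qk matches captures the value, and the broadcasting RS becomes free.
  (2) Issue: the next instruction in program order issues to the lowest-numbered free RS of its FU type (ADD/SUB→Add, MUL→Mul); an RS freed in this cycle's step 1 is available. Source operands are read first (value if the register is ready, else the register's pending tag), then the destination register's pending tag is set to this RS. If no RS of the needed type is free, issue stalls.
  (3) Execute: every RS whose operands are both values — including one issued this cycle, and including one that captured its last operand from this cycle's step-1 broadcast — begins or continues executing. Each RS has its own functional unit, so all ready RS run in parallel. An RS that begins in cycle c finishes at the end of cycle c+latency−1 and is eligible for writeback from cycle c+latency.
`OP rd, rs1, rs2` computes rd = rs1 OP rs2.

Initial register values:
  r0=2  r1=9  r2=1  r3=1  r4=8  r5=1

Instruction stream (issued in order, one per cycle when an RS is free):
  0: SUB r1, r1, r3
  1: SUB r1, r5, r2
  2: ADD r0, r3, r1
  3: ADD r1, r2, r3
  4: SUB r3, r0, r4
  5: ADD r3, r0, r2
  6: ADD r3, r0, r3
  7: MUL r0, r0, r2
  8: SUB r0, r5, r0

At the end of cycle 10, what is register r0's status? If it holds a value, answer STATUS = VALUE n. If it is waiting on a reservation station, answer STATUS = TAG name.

c1: issue SUB r1<-Add1 | r0:2,r1:Add1,r2:1,r3:1,r4:8,r5:1
c2: issue SUB r1<-Add2 | r0:2,r1:Add2,r2:1,r3:1,r4:8,r5:1
c3: CDB Add1=8; issue ADD r0<-Add1 | r0:Add1,r1:Add2,r2:1,r3:1,r4:8,r5:1
c4: CDB Add2=0; issue ADD r1<-Add2 | r0:Add1,r1:Add2,r2:1,r3:1,r4:8,r5:1
c5: stall | r0:Add1,r1:Add2,r2:1,r3:1,r4:8,r5:1
c6: CDB Add1=1; issue SUB r3<-Add1 | r0:1,r1:Add2,r2:1,r3:Add1,r4:8,r5:1
c7: CDB Add2=2; issue ADD r3<-Add2 | r0:1,r1:2,r2:1,r3:Add2,r4:8,r5:1
c8: CDB Add1=-7; issue ADD r3<-Add1 | r0:1,r1:2,r2:1,r3:Add1,r4:8,r5:1
c9: CDB Add2=2; issue MUL r0<-Mul1 | r0:Mul1,r1:2,r2:1,r3:Add1,r4:8,r5:1
c10: issue SUB r0<-Add2 | r0:Add2,r1:2,r2:1,r3:Add1,r4:8,r5:1

STATUS = TAG Add2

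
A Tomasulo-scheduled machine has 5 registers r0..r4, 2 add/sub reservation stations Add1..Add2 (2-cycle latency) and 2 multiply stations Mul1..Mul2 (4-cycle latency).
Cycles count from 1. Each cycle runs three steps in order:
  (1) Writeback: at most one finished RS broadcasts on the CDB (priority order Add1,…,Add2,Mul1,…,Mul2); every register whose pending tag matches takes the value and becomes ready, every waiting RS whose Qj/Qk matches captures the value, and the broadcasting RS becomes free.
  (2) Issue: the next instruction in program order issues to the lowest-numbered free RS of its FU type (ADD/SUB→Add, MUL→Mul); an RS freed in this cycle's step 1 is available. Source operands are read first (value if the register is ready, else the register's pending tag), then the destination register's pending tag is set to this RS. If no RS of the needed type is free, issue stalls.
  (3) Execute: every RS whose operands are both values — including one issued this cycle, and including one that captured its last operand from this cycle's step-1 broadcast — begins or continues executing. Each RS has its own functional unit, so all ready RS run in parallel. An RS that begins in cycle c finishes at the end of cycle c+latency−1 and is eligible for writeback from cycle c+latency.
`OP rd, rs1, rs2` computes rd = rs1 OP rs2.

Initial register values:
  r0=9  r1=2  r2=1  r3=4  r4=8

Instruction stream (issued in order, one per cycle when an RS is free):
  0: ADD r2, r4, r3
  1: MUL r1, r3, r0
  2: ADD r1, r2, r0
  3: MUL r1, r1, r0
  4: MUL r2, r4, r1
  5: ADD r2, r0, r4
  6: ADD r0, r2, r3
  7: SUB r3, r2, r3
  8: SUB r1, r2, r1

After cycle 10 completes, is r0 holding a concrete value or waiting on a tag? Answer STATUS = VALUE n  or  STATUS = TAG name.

  c1: issue ADD r2<-Add1  regs: r0:9,r1:2,r2:Add1,r3:4,r4:8
  c2: issue MUL r1<-Mul1  regs: r0:9,r1:Mul1,r2:Add1,r3:4,r4:8
  c3: CDB Add1=12; issue ADD r1<-Add1  regs: r0:9,r1:Add1,r2:12,r3:4,r4:8
  c4: issue MUL r1<-Mul2  regs: r0:9,r1:Mul2,r2:12,r3:4,r4:8
  c5: CDB Add1=21; stall  regs: r0:9,r1:Mul2,r2:12,r3:4,r4:8
  c6: CDB Mul1=36; issue MUL r2<-Mul1  regs: r0:9,r1:Mul2,r2:Mul1,r3:4,r4:8
  c7: issue ADD r2<-Add1  regs: r0:9,r1:Mul2,r2:Add1,r3:4,r4:8
  c8: issue ADD r0<-Add2  regs: r0:Add2,r1:Mul2,r2:Add1,r3:4,r4:8
  c9: CDB Add1=17; issue SUB r3<-Add1  regs: r0:Add2,r1:Mul2,r2:17,r3:Add1,r4:8
  c10: CDB Mul2=189; stall  regs: r0:Add2,r1:189,r2:17,r3:Add1,r4:8

STATUS = TAG Add2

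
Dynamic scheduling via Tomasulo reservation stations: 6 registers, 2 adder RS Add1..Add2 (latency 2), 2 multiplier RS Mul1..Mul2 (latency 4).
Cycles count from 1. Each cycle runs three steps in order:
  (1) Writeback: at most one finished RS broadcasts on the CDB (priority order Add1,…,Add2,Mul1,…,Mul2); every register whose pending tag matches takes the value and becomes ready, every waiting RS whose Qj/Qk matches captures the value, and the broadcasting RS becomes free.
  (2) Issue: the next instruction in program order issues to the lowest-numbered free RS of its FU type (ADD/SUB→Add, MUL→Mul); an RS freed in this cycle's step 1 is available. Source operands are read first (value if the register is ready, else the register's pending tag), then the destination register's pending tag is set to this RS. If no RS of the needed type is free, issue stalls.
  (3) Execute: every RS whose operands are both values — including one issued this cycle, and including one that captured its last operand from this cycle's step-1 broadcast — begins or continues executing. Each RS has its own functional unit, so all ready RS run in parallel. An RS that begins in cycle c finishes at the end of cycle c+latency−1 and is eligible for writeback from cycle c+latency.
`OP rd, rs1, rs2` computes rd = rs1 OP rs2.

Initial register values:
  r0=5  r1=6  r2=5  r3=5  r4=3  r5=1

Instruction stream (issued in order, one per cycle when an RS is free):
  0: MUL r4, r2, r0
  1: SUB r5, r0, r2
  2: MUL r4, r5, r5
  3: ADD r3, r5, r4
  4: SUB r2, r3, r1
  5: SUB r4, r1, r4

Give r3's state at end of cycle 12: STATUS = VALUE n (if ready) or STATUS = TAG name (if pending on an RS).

cycle 1: issue MUL r4<-Mul1 // r0:5,r1:6,r2:5,r3:5,r4:Mul1,r5:1
cycle 2: issue SUB r5<-Add1 // r0:5,r1:6,r2:5,r3:5,r4:Mul1,r5:Add1
cycle 3: issue MUL r4<-Mul2 // r0:5,r1:6,r2:5,r3:5,r4:Mul2,r5:Add1
cycle 4: CDB Add1=0; issue ADD r3<-Add1 // r0:5,r1:6,r2:5,r3:Add1,r4:Mul2,r5:0
cycle 5: CDB Mul1=25; issue SUB r2<-Add2 // r0:5,r1:6,r2:Add2,r3:Add1,r4:Mul2,r5:0
cycle 6: stall // r0:5,r1:6,r2:Add2,r3:Add1,r4:Mul2,r5:0
cycle 7: stall // r0:5,r1:6,r2:Add2,r3:Add1,r4:Mul2,r5:0
cycle 8: CDB Mul2=0; stall // r0:5,r1:6,r2:Add2,r3:Add1,r4:0,r5:0
cycle 9: stall // r0:5,r1:6,r2:Add2,r3:Add1,r4:0,r5:0
cycle 10: CDB Add1=0; issue SUB r4<-Add1 // r0:5,r1:6,r2:Add2,r3:0,r4:Add1,r5:0
cycle 11: - // r0:5,r1:6,r2:Add2,r3:0,r4:Add1,r5:0
cycle 12: CDB Add1=6 // r0:5,r1:6,r2:Add2,r3:0,r4:6,r5:0

STATUS = VALUE 0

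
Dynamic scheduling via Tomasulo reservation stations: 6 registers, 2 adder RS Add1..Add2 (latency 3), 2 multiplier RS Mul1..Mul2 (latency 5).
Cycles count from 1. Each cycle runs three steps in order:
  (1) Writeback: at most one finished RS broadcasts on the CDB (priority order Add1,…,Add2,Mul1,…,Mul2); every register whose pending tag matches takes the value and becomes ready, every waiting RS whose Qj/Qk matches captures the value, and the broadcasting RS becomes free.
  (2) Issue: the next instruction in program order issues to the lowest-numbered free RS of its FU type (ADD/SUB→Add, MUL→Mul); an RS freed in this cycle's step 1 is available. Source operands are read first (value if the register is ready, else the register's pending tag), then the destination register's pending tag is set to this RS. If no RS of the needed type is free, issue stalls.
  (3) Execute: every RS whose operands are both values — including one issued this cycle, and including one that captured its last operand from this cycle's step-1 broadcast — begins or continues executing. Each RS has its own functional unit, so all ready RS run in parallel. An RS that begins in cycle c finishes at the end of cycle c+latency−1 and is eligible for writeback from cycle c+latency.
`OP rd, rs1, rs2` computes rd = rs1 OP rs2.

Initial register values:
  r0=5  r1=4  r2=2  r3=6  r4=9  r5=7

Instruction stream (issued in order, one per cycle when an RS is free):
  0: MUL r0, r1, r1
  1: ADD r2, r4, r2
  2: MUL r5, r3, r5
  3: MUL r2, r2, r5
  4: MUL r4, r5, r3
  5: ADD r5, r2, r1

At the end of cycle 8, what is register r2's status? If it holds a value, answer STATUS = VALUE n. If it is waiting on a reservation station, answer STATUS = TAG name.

STATUS = TAG Mul1

cycle 1: issue MUL r0<-Mul1 // r0:Mul1,r1:4,r2:2,r3:6,r4:9,r5:7
cycle 2: issue ADD r2<-Add1 // r0:Mul1,r1:4,r2:Add1,r3:6,r4:9,r5:7
cycle 3: issue MUL r5<-Mul2 // r0:Mul1,r1:4,r2:Add1,r3:6,r4:9,r5:Mul2
cycle 4: stall // r0:Mul1,r1:4,r2:Add1,r3:6,r4:9,r5:Mul2
cycle 5: CDB Add1=11; stall // r0:Mul1,r1:4,r2:11,r3:6,r4:9,r5:Mul2
cycle 6: CDB Mul1=16; issue MUL r2<-Mul1 // r0:16,r1:4,r2:Mul1,r3:6,r4:9,r5:Mul2
cycle 7: stall // r0:16,r1:4,r2:Mul1,r3:6,r4:9,r5:Mul2
cycle 8: CDB Mul2=42; issue MUL r4<-Mul2 // r0:16,r1:4,r2:Mul1,r3:6,r4:Mul2,r5:42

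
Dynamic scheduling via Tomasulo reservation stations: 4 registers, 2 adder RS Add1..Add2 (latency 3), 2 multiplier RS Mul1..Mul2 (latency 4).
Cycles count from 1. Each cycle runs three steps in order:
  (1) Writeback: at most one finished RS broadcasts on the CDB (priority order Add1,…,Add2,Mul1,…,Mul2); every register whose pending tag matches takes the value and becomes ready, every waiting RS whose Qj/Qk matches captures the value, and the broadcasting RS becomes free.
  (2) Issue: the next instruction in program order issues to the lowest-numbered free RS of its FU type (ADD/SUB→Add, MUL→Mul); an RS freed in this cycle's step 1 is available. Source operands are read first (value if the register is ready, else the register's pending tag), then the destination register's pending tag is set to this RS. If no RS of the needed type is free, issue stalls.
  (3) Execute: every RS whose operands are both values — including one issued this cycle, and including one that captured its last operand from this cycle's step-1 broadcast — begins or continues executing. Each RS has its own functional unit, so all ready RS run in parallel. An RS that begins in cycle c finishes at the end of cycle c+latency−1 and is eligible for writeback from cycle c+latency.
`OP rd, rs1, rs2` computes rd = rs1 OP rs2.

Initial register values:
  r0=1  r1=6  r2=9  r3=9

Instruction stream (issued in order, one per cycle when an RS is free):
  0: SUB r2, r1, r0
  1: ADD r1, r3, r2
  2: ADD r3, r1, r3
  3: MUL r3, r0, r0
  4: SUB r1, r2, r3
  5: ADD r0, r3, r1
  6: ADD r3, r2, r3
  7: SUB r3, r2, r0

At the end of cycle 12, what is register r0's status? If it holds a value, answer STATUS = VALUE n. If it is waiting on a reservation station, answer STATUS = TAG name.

cycle 1: issue SUB r2<-Add1 // r0:1,r1:6,r2:Add1,r3:9
cycle 2: issue ADD r1<-Add2 // r0:1,r1:Add2,r2:Add1,r3:9
cycle 3: stall // r0:1,r1:Add2,r2:Add1,r3:9
cycle 4: CDB Add1=5; issue ADD r3<-Add1 // r0:1,r1:Add2,r2:5,r3:Add1
cycle 5: issue MUL r3<-Mul1 // r0:1,r1:Add2,r2:5,r3:Mul1
cycle 6: stall // r0:1,r1:Add2,r2:5,r3:Mul1
cycle 7: CDB Add2=14; issue SUB r1<-Add2 // r0:1,r1:Add2,r2:5,r3:Mul1
cycle 8: stall // r0:1,r1:Add2,r2:5,r3:Mul1
cycle 9: CDB Mul1=1; stall // r0:1,r1:Add2,r2:5,r3:1
cycle 10: CDB Add1=23; issue ADD r0<-Add1 // r0:Add1,r1:Add2,r2:5,r3:1
cycle 11: stall // r0:Add1,r1:Add2,r2:5,r3:1
cycle 12: CDB Add2=4; issue ADD r3<-Add2 // r0:Add1,r1:4,r2:5,r3:Add2

STATUS = TAG Add1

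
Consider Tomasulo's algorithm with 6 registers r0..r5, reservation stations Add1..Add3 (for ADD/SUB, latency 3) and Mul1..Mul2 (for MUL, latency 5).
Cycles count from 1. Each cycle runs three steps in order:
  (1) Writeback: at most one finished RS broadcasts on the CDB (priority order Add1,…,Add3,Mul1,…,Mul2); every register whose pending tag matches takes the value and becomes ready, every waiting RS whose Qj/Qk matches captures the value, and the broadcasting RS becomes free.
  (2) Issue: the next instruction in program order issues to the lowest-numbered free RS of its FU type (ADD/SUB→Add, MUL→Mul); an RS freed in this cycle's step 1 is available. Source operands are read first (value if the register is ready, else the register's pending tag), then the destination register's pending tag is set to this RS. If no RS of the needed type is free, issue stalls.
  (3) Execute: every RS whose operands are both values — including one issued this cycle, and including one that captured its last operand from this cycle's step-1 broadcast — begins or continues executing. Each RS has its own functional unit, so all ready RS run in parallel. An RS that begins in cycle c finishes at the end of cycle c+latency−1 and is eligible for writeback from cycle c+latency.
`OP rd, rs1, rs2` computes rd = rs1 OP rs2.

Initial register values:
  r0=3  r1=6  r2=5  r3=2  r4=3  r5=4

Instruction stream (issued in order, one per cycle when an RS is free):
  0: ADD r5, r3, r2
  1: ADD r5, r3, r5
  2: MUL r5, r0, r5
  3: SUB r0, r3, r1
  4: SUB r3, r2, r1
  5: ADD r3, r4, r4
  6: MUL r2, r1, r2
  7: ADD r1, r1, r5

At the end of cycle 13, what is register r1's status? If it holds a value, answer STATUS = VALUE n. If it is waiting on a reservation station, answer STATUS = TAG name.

STATUS = TAG Add2

  c1: issue ADD r5<-Add1  regs: r0:3,r1:6,r2:5,r3:2,r4:3,r5:Add1
  c2: issue ADD r5<-Add2  regs: r0:3,r1:6,r2:5,r3:2,r4:3,r5:Add2
  c3: issue MUL r5<-Mul1  regs: r0:3,r1:6,r2:5,r3:2,r4:3,r5:Mul1
  c4: CDB Add1=7; issue SUB r0<-Add1  regs: r0:Add1,r1:6,r2:5,r3:2,r4:3,r5:Mul1
  c5: issue SUB r3<-Add3  regs: r0:Add1,r1:6,r2:5,r3:Add3,r4:3,r5:Mul1
  c6: stall  regs: r0:Add1,r1:6,r2:5,r3:Add3,r4:3,r5:Mul1
  c7: CDB Add1=-4; issue ADD r3<-Add1  regs: r0:-4,r1:6,r2:5,r3:Add1,r4:3,r5:Mul1
  c8: CDB Add2=9; issue MUL r2<-Mul2  regs: r0:-4,r1:6,r2:Mul2,r3:Add1,r4:3,r5:Mul1
  c9: CDB Add3=-1; issue ADD r1<-Add2  regs: r0:-4,r1:Add2,r2:Mul2,r3:Add1,r4:3,r5:Mul1
  c10: CDB Add1=6  regs: r0:-4,r1:Add2,r2:Mul2,r3:6,r4:3,r5:Mul1
  c11: -  regs: r0:-4,r1:Add2,r2:Mul2,r3:6,r4:3,r5:Mul1
  c12: -  regs: r0:-4,r1:Add2,r2:Mul2,r3:6,r4:3,r5:Mul1
  c13: CDB Mul1=27  regs: r0:-4,r1:Add2,r2:Mul2,r3:6,r4:3,r5:27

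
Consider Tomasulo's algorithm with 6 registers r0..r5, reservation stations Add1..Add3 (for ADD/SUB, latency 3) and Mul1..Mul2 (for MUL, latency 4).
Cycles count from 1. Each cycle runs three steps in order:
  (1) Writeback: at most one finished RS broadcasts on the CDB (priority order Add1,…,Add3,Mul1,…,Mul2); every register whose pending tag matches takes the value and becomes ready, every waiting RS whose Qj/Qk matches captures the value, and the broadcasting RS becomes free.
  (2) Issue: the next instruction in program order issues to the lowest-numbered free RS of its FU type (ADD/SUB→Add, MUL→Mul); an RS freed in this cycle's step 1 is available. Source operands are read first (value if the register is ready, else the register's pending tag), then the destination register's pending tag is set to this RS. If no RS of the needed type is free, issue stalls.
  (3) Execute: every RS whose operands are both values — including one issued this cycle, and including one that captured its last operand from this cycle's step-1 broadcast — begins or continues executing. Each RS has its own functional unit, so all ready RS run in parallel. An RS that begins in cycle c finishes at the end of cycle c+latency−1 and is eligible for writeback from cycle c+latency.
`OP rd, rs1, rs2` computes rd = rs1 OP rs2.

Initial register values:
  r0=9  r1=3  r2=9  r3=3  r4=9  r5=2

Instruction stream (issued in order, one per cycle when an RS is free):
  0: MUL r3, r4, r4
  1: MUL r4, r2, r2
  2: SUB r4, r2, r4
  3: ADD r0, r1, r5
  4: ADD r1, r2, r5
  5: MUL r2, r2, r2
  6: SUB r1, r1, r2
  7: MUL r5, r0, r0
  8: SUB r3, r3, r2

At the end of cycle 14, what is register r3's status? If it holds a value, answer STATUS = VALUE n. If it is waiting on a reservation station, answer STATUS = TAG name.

  c1: issue MUL r3<-Mul1  regs: r0:9,r1:3,r2:9,r3:Mul1,r4:9,r5:2
  c2: issue MUL r4<-Mul2  regs: r0:9,r1:3,r2:9,r3:Mul1,r4:Mul2,r5:2
  c3: issue SUB r4<-Add1  regs: r0:9,r1:3,r2:9,r3:Mul1,r4:Add1,r5:2
  c4: issue ADD r0<-Add2  regs: r0:Add2,r1:3,r2:9,r3:Mul1,r4:Add1,r5:2
  c5: CDB Mul1=81; issue ADD r1<-Add3  regs: r0:Add2,r1:Add3,r2:9,r3:81,r4:Add1,r5:2
  c6: CDB Mul2=81; issue MUL r2<-Mul1  regs: r0:Add2,r1:Add3,r2:Mul1,r3:81,r4:Add1,r5:2
  c7: CDB Add2=5; issue SUB r1<-Add2  regs: r0:5,r1:Add2,r2:Mul1,r3:81,r4:Add1,r5:2
  c8: CDB Add3=11; issue MUL r5<-Mul2  regs: r0:5,r1:Add2,r2:Mul1,r3:81,r4:Add1,r5:Mul2
  c9: CDB Add1=-72; issue SUB r3<-Add1  regs: r0:5,r1:Add2,r2:Mul1,r3:Add1,r4:-72,r5:Mul2
  c10: CDB Mul1=81  regs: r0:5,r1:Add2,r2:81,r3:Add1,r4:-72,r5:Mul2
  c11: -  regs: r0:5,r1:Add2,r2:81,r3:Add1,r4:-72,r5:Mul2
  c12: CDB Mul2=25  regs: r0:5,r1:Add2,r2:81,r3:Add1,r4:-72,r5:25
  c13: CDB Add1=0  regs: r0:5,r1:Add2,r2:81,r3:0,r4:-72,r5:25
  c14: CDB Add2=-70  regs: r0:5,r1:-70,r2:81,r3:0,r4:-72,r5:25

STATUS = VALUE 0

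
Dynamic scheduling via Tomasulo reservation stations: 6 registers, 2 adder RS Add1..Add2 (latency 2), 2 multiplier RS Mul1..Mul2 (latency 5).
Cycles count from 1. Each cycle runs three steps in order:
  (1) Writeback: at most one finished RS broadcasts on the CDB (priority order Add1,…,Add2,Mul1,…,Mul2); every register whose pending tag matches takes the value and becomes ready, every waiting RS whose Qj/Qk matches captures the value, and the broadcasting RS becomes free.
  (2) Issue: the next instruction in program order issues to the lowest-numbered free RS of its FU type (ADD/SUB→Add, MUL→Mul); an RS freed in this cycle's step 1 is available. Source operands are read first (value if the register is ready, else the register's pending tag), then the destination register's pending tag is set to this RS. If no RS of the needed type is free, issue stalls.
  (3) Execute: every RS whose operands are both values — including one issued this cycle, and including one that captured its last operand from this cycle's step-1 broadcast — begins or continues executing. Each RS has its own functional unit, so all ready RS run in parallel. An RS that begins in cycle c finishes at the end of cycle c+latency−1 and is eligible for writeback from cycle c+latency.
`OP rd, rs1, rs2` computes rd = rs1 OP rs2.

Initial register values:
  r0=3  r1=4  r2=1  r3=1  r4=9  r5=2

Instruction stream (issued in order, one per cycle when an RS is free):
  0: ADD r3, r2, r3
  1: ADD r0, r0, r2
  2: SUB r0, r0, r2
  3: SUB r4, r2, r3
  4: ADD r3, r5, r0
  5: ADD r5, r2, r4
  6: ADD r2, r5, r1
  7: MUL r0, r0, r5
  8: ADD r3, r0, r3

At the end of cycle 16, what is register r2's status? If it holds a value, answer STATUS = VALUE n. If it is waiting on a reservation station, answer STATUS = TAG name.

STATUS = VALUE 4

  c1: issue ADD r3<-Add1  regs: r0:3,r1:4,r2:1,r3:Add1,r4:9,r5:2
  c2: issue ADD r0<-Add2  regs: r0:Add2,r1:4,r2:1,r3:Add1,r4:9,r5:2
  c3: CDB Add1=2; issue SUB r0<-Add1  regs: r0:Add1,r1:4,r2:1,r3:2,r4:9,r5:2
  c4: CDB Add2=4; issue SUB r4<-Add2  regs: r0:Add1,r1:4,r2:1,r3:2,r4:Add2,r5:2
  c5: stall  regs: r0:Add1,r1:4,r2:1,r3:2,r4:Add2,r5:2
  c6: CDB Add1=3; issue ADD r3<-Add1  regs: r0:3,r1:4,r2:1,r3:Add1,r4:Add2,r5:2
  c7: CDB Add2=-1; issue ADD r5<-Add2  regs: r0:3,r1:4,r2:1,r3:Add1,r4:-1,r5:Add2
  c8: CDB Add1=5; issue ADD r2<-Add1  regs: r0:3,r1:4,r2:Add1,r3:5,r4:-1,r5:Add2
  c9: CDB Add2=0; issue MUL r0<-Mul1  regs: r0:Mul1,r1:4,r2:Add1,r3:5,r4:-1,r5:0
  c10: issue ADD r3<-Add2  regs: r0:Mul1,r1:4,r2:Add1,r3:Add2,r4:-1,r5:0
  c11: CDB Add1=4  regs: r0:Mul1,r1:4,r2:4,r3:Add2,r4:-1,r5:0
  c12: -  regs: r0:Mul1,r1:4,r2:4,r3:Add2,r4:-1,r5:0
  c13: -  regs: r0:Mul1,r1:4,r2:4,r3:Add2,r4:-1,r5:0
  c14: CDB Mul1=0  regs: r0:0,r1:4,r2:4,r3:Add2,r4:-1,r5:0
  c15: -  regs: r0:0,r1:4,r2:4,r3:Add2,r4:-1,r5:0
  c16: CDB Add2=5  regs: r0:0,r1:4,r2:4,r3:5,r4:-1,r5:0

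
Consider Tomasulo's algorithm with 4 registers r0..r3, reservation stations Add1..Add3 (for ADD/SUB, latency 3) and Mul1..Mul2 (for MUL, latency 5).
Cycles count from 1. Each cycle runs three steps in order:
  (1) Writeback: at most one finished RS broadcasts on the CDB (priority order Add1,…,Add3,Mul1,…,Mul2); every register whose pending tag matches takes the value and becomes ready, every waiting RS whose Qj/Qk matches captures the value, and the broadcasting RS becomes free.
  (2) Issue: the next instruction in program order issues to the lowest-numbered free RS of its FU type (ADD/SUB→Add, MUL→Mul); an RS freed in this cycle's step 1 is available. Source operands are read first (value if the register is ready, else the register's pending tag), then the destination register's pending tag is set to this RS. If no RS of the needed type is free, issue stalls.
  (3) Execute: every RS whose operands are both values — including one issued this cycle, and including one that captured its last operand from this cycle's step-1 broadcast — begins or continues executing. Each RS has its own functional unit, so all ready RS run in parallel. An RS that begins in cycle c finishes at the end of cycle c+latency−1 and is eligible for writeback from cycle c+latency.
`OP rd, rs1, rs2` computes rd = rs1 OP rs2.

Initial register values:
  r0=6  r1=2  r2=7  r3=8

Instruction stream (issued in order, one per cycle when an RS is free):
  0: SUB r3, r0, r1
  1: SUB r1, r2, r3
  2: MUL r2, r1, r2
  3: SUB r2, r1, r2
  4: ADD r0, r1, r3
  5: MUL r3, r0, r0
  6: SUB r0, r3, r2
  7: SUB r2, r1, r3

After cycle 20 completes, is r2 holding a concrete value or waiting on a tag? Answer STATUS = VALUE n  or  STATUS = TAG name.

STATUS = VALUE -46

c1: issue SUB r3<-Add1 | r0:6,r1:2,r2:7,r3:Add1
c2: issue SUB r1<-Add2 | r0:6,r1:Add2,r2:7,r3:Add1
c3: issue MUL r2<-Mul1 | r0:6,r1:Add2,r2:Mul1,r3:Add1
c4: CDB Add1=4; issue SUB r2<-Add1 | r0:6,r1:Add2,r2:Add1,r3:4
c5: issue ADD r0<-Add3 | r0:Add3,r1:Add2,r2:Add1,r3:4
c6: issue MUL r3<-Mul2 | r0:Add3,r1:Add2,r2:Add1,r3:Mul2
c7: CDB Add2=3; issue SUB r0<-Add2 | r0:Add2,r1:3,r2:Add1,r3:Mul2
c8: stall | r0:Add2,r1:3,r2:Add1,r3:Mul2
c9: stall | r0:Add2,r1:3,r2:Add1,r3:Mul2
c10: CDB Add3=7; issue SUB r2<-Add3 | r0:Add2,r1:3,r2:Add3,r3:Mul2
c11: - | r0:Add2,r1:3,r2:Add3,r3:Mul2
c12: CDB Mul1=21 | r0:Add2,r1:3,r2:Add3,r3:Mul2
c13: - | r0:Add2,r1:3,r2:Add3,r3:Mul2
c14: - | r0:Add2,r1:3,r2:Add3,r3:Mul2
c15: CDB Add1=-18 | r0:Add2,r1:3,r2:Add3,r3:Mul2
c16: CDB Mul2=49 | r0:Add2,r1:3,r2:Add3,r3:49
c17: - | r0:Add2,r1:3,r2:Add3,r3:49
c18: - | r0:Add2,r1:3,r2:Add3,r3:49
c19: CDB Add2=67 | r0:67,r1:3,r2:Add3,r3:49
c20: CDB Add3=-46 | r0:67,r1:3,r2:-46,r3:49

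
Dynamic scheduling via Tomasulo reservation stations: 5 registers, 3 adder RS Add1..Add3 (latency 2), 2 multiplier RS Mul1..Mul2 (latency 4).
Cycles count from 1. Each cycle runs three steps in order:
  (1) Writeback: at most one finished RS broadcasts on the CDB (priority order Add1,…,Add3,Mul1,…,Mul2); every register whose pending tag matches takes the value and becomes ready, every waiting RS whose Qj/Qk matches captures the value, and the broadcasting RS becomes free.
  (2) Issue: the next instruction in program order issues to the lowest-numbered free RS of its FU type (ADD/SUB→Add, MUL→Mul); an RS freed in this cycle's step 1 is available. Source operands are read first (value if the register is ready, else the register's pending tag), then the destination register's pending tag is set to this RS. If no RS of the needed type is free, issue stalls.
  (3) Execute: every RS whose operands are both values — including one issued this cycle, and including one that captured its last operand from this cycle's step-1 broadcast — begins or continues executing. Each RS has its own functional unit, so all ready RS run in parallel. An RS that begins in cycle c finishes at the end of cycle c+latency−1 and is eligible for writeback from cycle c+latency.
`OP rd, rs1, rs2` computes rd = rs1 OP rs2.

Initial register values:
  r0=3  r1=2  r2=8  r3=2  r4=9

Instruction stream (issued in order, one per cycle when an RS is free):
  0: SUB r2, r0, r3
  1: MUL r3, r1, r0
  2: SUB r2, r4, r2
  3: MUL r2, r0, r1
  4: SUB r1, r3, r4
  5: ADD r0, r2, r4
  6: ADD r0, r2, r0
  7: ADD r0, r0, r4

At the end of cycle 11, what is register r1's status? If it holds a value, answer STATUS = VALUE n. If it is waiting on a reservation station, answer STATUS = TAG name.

STATUS = VALUE -3

cycle 1: issue SUB r2<-Add1 // r0:3,r1:2,r2:Add1,r3:2,r4:9
cycle 2: issue MUL r3<-Mul1 // r0:3,r1:2,r2:Add1,r3:Mul1,r4:9
cycle 3: CDB Add1=1; issue SUB r2<-Add1 // r0:3,r1:2,r2:Add1,r3:Mul1,r4:9
cycle 4: issue MUL r2<-Mul2 // r0:3,r1:2,r2:Mul2,r3:Mul1,r4:9
cycle 5: CDB Add1=8; issue SUB r1<-Add1 // r0:3,r1:Add1,r2:Mul2,r3:Mul1,r4:9
cycle 6: CDB Mul1=6; issue ADD r0<-Add2 // r0:Add2,r1:Add1,r2:Mul2,r3:6,r4:9
cycle 7: issue ADD r0<-Add3 // r0:Add3,r1:Add1,r2:Mul2,r3:6,r4:9
cycle 8: CDB Add1=-3; issue ADD r0<-Add1 // r0:Add1,r1:-3,r2:Mul2,r3:6,r4:9
cycle 9: CDB Mul2=6 // r0:Add1,r1:-3,r2:6,r3:6,r4:9
cycle 10: - // r0:Add1,r1:-3,r2:6,r3:6,r4:9
cycle 11: CDB Add2=15 // r0:Add1,r1:-3,r2:6,r3:6,r4:9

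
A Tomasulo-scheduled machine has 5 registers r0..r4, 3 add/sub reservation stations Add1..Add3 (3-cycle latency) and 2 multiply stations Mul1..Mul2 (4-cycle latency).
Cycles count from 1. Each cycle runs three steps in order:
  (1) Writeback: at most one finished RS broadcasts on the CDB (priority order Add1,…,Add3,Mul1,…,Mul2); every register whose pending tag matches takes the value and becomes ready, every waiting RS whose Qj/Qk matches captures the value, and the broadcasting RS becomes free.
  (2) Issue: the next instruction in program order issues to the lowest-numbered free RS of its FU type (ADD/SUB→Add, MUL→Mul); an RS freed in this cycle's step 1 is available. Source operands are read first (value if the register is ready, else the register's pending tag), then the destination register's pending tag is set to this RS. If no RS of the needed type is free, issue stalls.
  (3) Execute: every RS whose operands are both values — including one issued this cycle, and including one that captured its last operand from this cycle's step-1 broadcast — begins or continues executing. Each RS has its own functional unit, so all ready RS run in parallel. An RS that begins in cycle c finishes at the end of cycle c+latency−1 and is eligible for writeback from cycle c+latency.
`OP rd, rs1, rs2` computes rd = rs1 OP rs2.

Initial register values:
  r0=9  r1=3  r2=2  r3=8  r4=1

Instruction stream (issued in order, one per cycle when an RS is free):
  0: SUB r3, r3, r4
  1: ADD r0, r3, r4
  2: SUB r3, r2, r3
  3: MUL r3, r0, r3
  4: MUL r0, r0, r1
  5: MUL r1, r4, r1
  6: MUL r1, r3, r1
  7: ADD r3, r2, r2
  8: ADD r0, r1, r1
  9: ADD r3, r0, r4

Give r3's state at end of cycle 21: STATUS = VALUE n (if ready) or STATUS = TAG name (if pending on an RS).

cycle 1: issue SUB r3<-Add1 // r0:9,r1:3,r2:2,r3:Add1,r4:1
cycle 2: issue ADD r0<-Add2 // r0:Add2,r1:3,r2:2,r3:Add1,r4:1
cycle 3: issue SUB r3<-Add3 // r0:Add2,r1:3,r2:2,r3:Add3,r4:1
cycle 4: CDB Add1=7; issue MUL r3<-Mul1 // r0:Add2,r1:3,r2:2,r3:Mul1,r4:1
cycle 5: issue MUL r0<-Mul2 // r0:Mul2,r1:3,r2:2,r3:Mul1,r4:1
cycle 6: stall // r0:Mul2,r1:3,r2:2,r3:Mul1,r4:1
cycle 7: CDB Add2=8; stall // r0:Mul2,r1:3,r2:2,r3:Mul1,r4:1
cycle 8: CDB Add3=-5; stall // r0:Mul2,r1:3,r2:2,r3:Mul1,r4:1
cycle 9: stall // r0:Mul2,r1:3,r2:2,r3:Mul1,r4:1
cycle 10: stall // r0:Mul2,r1:3,r2:2,r3:Mul1,r4:1
cycle 11: CDB Mul2=24; issue MUL r1<-Mul2 // r0:24,r1:Mul2,r2:2,r3:Mul1,r4:1
cycle 12: CDB Mul1=-40; issue MUL r1<-Mul1 // r0:24,r1:Mul1,r2:2,r3:-40,r4:1
cycle 13: issue ADD r3<-Add1 // r0:24,r1:Mul1,r2:2,r3:Add1,r4:1
cycle 14: issue ADD r0<-Add2 // r0:Add2,r1:Mul1,r2:2,r3:Add1,r4:1
cycle 15: CDB Mul2=3; issue ADD r3<-Add3 // r0:Add2,r1:Mul1,r2:2,r3:Add3,r4:1
cycle 16: CDB Add1=4 // r0:Add2,r1:Mul1,r2:2,r3:Add3,r4:1
cycle 17: - // r0:Add2,r1:Mul1,r2:2,r3:Add3,r4:1
cycle 18: - // r0:Add2,r1:Mul1,r2:2,r3:Add3,r4:1
cycle 19: CDB Mul1=-120 // r0:Add2,r1:-120,r2:2,r3:Add3,r4:1
cycle 20: - // r0:Add2,r1:-120,r2:2,r3:Add3,r4:1
cycle 21: - // r0:Add2,r1:-120,r2:2,r3:Add3,r4:1

STATUS = TAG Add3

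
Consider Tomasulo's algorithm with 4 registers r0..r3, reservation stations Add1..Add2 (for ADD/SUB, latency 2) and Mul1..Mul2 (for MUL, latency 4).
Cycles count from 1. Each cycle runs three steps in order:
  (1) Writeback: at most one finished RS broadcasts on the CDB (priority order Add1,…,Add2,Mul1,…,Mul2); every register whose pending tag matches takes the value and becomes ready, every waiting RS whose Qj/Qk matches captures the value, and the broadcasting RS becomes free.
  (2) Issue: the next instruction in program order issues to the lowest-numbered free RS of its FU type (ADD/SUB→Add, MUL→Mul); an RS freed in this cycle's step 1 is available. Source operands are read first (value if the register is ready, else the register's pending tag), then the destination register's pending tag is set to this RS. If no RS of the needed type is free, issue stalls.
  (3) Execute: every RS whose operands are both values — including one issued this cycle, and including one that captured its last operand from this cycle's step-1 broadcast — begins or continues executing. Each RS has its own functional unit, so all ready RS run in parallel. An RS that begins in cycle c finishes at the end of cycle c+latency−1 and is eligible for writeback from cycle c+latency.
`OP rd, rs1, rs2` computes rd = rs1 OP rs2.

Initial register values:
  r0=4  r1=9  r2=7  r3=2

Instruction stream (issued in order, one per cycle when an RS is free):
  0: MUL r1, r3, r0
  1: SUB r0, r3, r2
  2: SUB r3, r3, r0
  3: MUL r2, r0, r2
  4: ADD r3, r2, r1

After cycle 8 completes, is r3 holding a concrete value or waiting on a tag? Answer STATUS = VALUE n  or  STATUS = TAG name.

cycle 1: issue MUL r1<-Mul1 // r0:4,r1:Mul1,r2:7,r3:2
cycle 2: issue SUB r0<-Add1 // r0:Add1,r1:Mul1,r2:7,r3:2
cycle 3: issue SUB r3<-Add2 // r0:Add1,r1:Mul1,r2:7,r3:Add2
cycle 4: CDB Add1=-5; issue MUL r2<-Mul2 // r0:-5,r1:Mul1,r2:Mul2,r3:Add2
cycle 5: CDB Mul1=8; issue ADD r3<-Add1 // r0:-5,r1:8,r2:Mul2,r3:Add1
cycle 6: CDB Add2=7 // r0:-5,r1:8,r2:Mul2,r3:Add1
cycle 7: - // r0:-5,r1:8,r2:Mul2,r3:Add1
cycle 8: CDB Mul2=-35 // r0:-5,r1:8,r2:-35,r3:Add1

STATUS = TAG Add1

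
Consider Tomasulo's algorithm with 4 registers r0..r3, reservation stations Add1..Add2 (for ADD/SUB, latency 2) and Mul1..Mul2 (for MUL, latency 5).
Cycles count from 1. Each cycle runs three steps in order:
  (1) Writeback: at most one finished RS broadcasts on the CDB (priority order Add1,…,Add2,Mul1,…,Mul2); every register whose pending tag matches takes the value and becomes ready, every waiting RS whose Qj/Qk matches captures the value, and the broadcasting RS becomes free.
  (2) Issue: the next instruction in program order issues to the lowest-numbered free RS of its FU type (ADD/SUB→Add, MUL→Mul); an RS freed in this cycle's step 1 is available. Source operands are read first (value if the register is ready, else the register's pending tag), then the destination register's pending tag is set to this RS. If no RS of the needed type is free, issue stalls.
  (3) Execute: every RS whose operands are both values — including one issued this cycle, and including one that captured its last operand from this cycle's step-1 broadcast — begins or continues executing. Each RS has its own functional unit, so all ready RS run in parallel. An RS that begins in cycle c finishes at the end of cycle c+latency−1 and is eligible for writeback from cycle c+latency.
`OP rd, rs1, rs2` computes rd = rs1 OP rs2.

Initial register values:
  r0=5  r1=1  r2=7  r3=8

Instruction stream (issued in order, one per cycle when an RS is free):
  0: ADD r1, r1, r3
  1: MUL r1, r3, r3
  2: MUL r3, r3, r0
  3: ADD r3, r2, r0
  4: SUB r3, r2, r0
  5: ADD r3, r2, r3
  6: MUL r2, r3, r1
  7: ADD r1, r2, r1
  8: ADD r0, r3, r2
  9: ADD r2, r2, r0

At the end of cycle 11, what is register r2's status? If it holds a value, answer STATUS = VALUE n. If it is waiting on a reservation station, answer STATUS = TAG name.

c1: issue ADD r1<-Add1 | r0:5,r1:Add1,r2:7,r3:8
c2: issue MUL r1<-Mul1 | r0:5,r1:Mul1,r2:7,r3:8
c3: CDB Add1=9; issue MUL r3<-Mul2 | r0:5,r1:Mul1,r2:7,r3:Mul2
c4: issue ADD r3<-Add1 | r0:5,r1:Mul1,r2:7,r3:Add1
c5: issue SUB r3<-Add2 | r0:5,r1:Mul1,r2:7,r3:Add2
c6: CDB Add1=12; issue ADD r3<-Add1 | r0:5,r1:Mul1,r2:7,r3:Add1
c7: CDB Add2=2; stall | r0:5,r1:Mul1,r2:7,r3:Add1
c8: CDB Mul1=64; issue MUL r2<-Mul1 | r0:5,r1:64,r2:Mul1,r3:Add1
c9: CDB Add1=9; issue ADD r1<-Add1 | r0:5,r1:Add1,r2:Mul1,r3:9
c10: CDB Mul2=40; issue ADD r0<-Add2 | r0:Add2,r1:Add1,r2:Mul1,r3:9
c11: stall | r0:Add2,r1:Add1,r2:Mul1,r3:9

STATUS = TAG Mul1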